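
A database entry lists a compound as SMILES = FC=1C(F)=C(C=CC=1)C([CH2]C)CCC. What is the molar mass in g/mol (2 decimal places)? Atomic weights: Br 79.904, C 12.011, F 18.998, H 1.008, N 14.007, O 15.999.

First, the molecular formula is C12H16F2 (counting implicit H from valence).
  C: 12 × 12.011 = 144.132
  F: 2 × 18.998 = 37.996
  H: 16 × 1.008 = 16.128
Sum: 12×12.011 + 2×18.998 + 16×1.008 = 198.256 → 198.26 g/mol.

198.26 g/mol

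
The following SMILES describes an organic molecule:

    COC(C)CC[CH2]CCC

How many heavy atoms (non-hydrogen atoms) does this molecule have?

10

Every atom symbol written in the SMILES (organic subset) is one heavy atom; implicit H are not written.
Heavy atoms by element → C:9, O:1.
Total: 10.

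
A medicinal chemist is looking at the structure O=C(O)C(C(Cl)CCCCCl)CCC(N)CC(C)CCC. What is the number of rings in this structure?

In SMILES, each pair of matching ring-closure digits denotes one ring-closing bond; the number of such bonds equals the number of independent rings.
Ring-closure bonds here: 0.

0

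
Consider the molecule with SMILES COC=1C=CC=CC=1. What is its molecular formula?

Walk through each heavy atom and fill implicit hydrogens from standard valence (C 4, N 3, O 2, S 2, halogen 1):
  atom 1: C, bond orders sum to 1 (valence 4) → 3 H
  atom 2: O, bond orders sum to 2 (valence 2) → 0 H
  atom 3: C, bond orders sum to 4 (valence 4) → 0 H
  atom 4: C, bond orders sum to 3 (valence 4) → 1 H
  atom 5: C, bond orders sum to 3 (valence 4) → 1 H
  atom 6: C, bond orders sum to 3 (valence 4) → 1 H
  atom 7: C, bond orders sum to 3 (valence 4) → 1 H
  atom 8: C, bond orders sum to 3 (valence 4) → 1 H
Totals → C:7, H:8, O:1.

C7H8O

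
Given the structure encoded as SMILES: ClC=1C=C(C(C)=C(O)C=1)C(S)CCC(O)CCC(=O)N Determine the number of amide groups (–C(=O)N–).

The amide motif appears at heavy-atom position 18 in the SMILES.
Other groups present: 2 hydroxyl, 1 thiol.
Amide count: 1.

1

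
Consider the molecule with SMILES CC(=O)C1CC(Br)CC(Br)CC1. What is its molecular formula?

Walk through each heavy atom and fill implicit hydrogens from standard valence (C 4, N 3, O 2, S 2, halogen 1):
  atom 1: C, bond orders sum to 1 (valence 4) → 3 H
  atom 2: C, bond orders sum to 4 (valence 4) → 0 H
  atom 3: O, bond orders sum to 2 (valence 2) → 0 H
  atom 4: C, bond orders sum to 3 (valence 4) → 1 H
  atom 5: C, bond orders sum to 2 (valence 4) → 2 H
  atom 6: C, bond orders sum to 3 (valence 4) → 1 H
  atom 7: Br (halogen, monovalent) → 0 H
  atom 8: C, bond orders sum to 2 (valence 4) → 2 H
  atom 9: C, bond orders sum to 3 (valence 4) → 1 H
  atom 10: Br (halogen, monovalent) → 0 H
  atom 11: C, bond orders sum to 2 (valence 4) → 2 H
  atom 12: C, bond orders sum to 2 (valence 4) → 2 H
Totals → C:9, H:14, Br:2, O:1.
In Hill order: C9H14Br2O.

C9H14Br2O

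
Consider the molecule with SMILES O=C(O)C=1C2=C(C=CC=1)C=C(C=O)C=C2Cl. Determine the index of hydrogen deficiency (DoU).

9

Degree of unsaturation = (number of rings) + (number of π bonds).
Ring closures in the SMILES: 2.
π bonds: 7 double bonds (each 1 DoU) → 7 DoU from unsaturation.
Total DoU = 2 + 7 = 9.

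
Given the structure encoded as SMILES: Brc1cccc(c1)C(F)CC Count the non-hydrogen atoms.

11

Every atom symbol written in the SMILES (organic subset) is one heavy atom; implicit H are not written.
Heavy atoms by element → Br:1, C:9, F:1.
Total: 11.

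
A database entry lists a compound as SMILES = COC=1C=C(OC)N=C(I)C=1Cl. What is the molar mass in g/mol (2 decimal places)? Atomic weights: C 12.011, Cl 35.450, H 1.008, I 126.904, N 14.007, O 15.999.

299.49 g/mol

First, the molecular formula is C7H7ClINO2 (counting implicit H from valence).
  C: 7 × 12.011 = 84.077
  Cl: 1 × 35.450 = 35.450
  H: 7 × 1.008 = 7.056
  I: 1 × 126.904 = 126.904
  N: 1 × 14.007 = 14.007
  O: 2 × 15.999 = 31.998
Sum: 7×12.011 + 1×35.450 + 7×1.008 + 1×126.904 + 1×14.007 + 2×15.999 = 299.492 → 299.49 g/mol.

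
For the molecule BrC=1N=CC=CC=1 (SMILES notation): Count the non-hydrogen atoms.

7

Every atom symbol written in the SMILES (organic subset) is one heavy atom; implicit H are not written.
Heavy atoms by element → Br:1, C:5, N:1.
Total: 7.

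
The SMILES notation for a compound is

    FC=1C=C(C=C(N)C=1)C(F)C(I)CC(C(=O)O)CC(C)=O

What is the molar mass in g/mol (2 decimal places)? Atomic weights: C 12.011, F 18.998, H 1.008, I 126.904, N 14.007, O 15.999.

411.19 g/mol

First, the molecular formula is C14H16F2INO3 (counting implicit H from valence).
  C: 14 × 12.011 = 168.154
  F: 2 × 18.998 = 37.996
  H: 16 × 1.008 = 16.128
  I: 1 × 126.904 = 126.904
  N: 1 × 14.007 = 14.007
  O: 3 × 15.999 = 47.997
Sum: 14×12.011 + 2×18.998 + 16×1.008 + 1×126.904 + 1×14.007 + 3×15.999 = 411.186 → 411.19 g/mol.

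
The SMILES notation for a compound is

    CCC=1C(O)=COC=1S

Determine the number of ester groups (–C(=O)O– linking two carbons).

Scan the SMILES for the ester motif — none present.
Groups that are present: 1 hydroxyl, 1 thiol.

0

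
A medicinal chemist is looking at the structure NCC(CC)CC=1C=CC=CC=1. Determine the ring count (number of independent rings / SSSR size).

In SMILES, each pair of matching ring-closure digits denotes one ring-closing bond; the number of such bonds equals the number of independent rings.
Ring-closure bonds here: 1.

1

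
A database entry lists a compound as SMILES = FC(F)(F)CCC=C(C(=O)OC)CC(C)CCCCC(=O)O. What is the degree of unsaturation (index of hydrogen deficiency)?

Molecular formula: C15H23F3O4.
DoU = (2C + 2 + N − H − X) / 2, where X is the halogen count and O/S are ignored.
    = (2·15 + 2 + 0 − 23 − 3) / 2 = 6 / 2 = 3.

3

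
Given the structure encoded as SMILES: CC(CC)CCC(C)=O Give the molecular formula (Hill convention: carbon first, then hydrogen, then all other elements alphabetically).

C8H16O

Walk through each heavy atom and fill implicit hydrogens from standard valence (C 4, N 3, O 2, S 2, halogen 1):
  atom 1: C, bond orders sum to 1 (valence 4) → 3 H
  atom 2: C, bond orders sum to 3 (valence 4) → 1 H
  atom 3: C, bond orders sum to 2 (valence 4) → 2 H
  atom 4: C, bond orders sum to 1 (valence 4) → 3 H
  atom 5: C, bond orders sum to 2 (valence 4) → 2 H
  atom 6: C, bond orders sum to 2 (valence 4) → 2 H
  atom 7: C, bond orders sum to 4 (valence 4) → 0 H
  atom 8: C, bond orders sum to 1 (valence 4) → 3 H
  atom 9: O, bond orders sum to 2 (valence 2) → 0 H
Totals → C:8, H:16, O:1.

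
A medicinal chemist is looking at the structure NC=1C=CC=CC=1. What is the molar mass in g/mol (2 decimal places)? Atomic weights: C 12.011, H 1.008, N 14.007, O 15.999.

First, the molecular formula is C6H7N (counting implicit H from valence).
  C: 6 × 12.011 = 72.066
  H: 7 × 1.008 = 7.056
  N: 1 × 14.007 = 14.007
Sum: 6×12.011 + 7×1.008 + 1×14.007 = 93.129 → 93.13 g/mol.

93.13 g/mol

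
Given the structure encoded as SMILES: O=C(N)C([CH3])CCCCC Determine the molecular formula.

Walk through each heavy atom and fill implicit hydrogens from standard valence (C 4, N 3, O 2, S 2, halogen 1):
  atom 1: O, bond orders sum to 2 (valence 2) → 0 H
  atom 2: C, bond orders sum to 4 (valence 4) → 0 H
  atom 3: N, bond orders sum to 1 (valence 3) → 2 H
  atom 4: C, bond orders sum to 3 (valence 4) → 1 H
  atom 5: C with explicit H count 3
  atom 6: C, bond orders sum to 2 (valence 4) → 2 H
  atom 7: C, bond orders sum to 2 (valence 4) → 2 H
  atom 8: C, bond orders sum to 2 (valence 4) → 2 H
  atom 9: C, bond orders sum to 2 (valence 4) → 2 H
  atom 10: C, bond orders sum to 1 (valence 4) → 3 H
Totals → C:8, H:17, N:1, O:1.

C8H17NO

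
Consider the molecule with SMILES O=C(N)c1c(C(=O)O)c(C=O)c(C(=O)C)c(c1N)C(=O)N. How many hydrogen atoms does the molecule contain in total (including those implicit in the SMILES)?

Walk through each heavy atom and fill implicit hydrogens from standard valence (C 4, N 3, O 2, S 2, halogen 1); for lowercase aromatic atoms, an aromatic c carries 1 H when it has two neighbours and 0 H with three, and aromatic n carries 0 H:
  atom 1: O, bond orders sum to 2 (valence 2) → 0 H
  atom 2: C, bond orders sum to 4 (valence 4) → 0 H
  atom 3: N, bond orders sum to 1 (valence 3) → 2 H
  atom 4: aromatic c, 3 neighbours → 0 H
  atom 5: aromatic c, 3 neighbours → 0 H
  atom 6: C, bond orders sum to 4 (valence 4) → 0 H
  atom 7: O, bond orders sum to 2 (valence 2) → 0 H
  atom 8: O, bond orders sum to 1 (valence 2) → 1 H
  atom 9: aromatic c, 3 neighbours → 0 H
  atom 10: C, bond orders sum to 3 (valence 4) → 1 H
  atom 11: O, bond orders sum to 2 (valence 2) → 0 H
  atom 12: aromatic c, 3 neighbours → 0 H
  atom 13: C, bond orders sum to 4 (valence 4) → 0 H
  atom 14: O, bond orders sum to 2 (valence 2) → 0 H
  atom 15: C, bond orders sum to 1 (valence 4) → 3 H
  atom 16: aromatic c, 3 neighbours → 0 H
  atom 17: aromatic c, 3 neighbours → 0 H
  atom 18: N, bond orders sum to 1 (valence 3) → 2 H
  atom 19: C, bond orders sum to 4 (valence 4) → 0 H
  atom 20: O, bond orders sum to 2 (valence 2) → 0 H
  atom 21: N, bond orders sum to 1 (valence 3) → 2 H
Total hydrogens: 11.

11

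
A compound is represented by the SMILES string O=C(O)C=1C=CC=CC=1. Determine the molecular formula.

Walk through each heavy atom and fill implicit hydrogens from standard valence (C 4, N 3, O 2, S 2, halogen 1):
  atom 1: O, bond orders sum to 2 (valence 2) → 0 H
  atom 2: C, bond orders sum to 4 (valence 4) → 0 H
  atom 3: O, bond orders sum to 1 (valence 2) → 1 H
  atom 4: C, bond orders sum to 4 (valence 4) → 0 H
  atom 5: C, bond orders sum to 3 (valence 4) → 1 H
  atom 6: C, bond orders sum to 3 (valence 4) → 1 H
  atom 7: C, bond orders sum to 3 (valence 4) → 1 H
  atom 8: C, bond orders sum to 3 (valence 4) → 1 H
  atom 9: C, bond orders sum to 3 (valence 4) → 1 H
Totals → C:7, H:6, O:2.

C7H6O2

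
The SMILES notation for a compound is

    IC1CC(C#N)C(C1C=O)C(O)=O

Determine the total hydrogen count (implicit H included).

Walk through each heavy atom and fill implicit hydrogens from standard valence (C 4, N 3, O 2, S 2, halogen 1):
  atom 1: I (halogen, monovalent) → 0 H
  atom 2: C, bond orders sum to 3 (valence 4) → 1 H
  atom 3: C, bond orders sum to 2 (valence 4) → 2 H
  atom 4: C, bond orders sum to 3 (valence 4) → 1 H
  atom 5: C, bond orders sum to 4 (valence 4) → 0 H
  atom 6: N, bond orders sum to 3 (valence 3) → 0 H
  atom 7: C, bond orders sum to 3 (valence 4) → 1 H
  atom 8: C, bond orders sum to 3 (valence 4) → 1 H
  atom 9: C, bond orders sum to 3 (valence 4) → 1 H
  atom 10: O, bond orders sum to 2 (valence 2) → 0 H
  atom 11: C, bond orders sum to 4 (valence 4) → 0 H
  atom 12: O, bond orders sum to 1 (valence 2) → 1 H
  atom 13: O, bond orders sum to 2 (valence 2) → 0 H
Total hydrogens: 8.

8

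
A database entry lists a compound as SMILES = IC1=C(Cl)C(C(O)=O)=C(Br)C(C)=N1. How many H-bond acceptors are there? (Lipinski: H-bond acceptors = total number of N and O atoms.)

3

N atoms: 1; O atoms: 2.
Lipinski HBA = 1 + 2 = 3.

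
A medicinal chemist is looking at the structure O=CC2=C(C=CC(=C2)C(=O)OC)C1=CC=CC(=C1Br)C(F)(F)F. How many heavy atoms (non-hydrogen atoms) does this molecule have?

23

Every atom symbol written in the SMILES (organic subset) is one heavy atom; implicit H are not written.
Heavy atoms by element → Br:1, C:16, F:3, O:3.
Total: 23.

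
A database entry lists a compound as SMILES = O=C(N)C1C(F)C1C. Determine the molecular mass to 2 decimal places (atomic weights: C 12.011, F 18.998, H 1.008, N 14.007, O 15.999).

117.12 g/mol

First, the molecular formula is C5H8FNO (counting implicit H from valence).
  C: 5 × 12.011 = 60.055
  F: 1 × 18.998 = 18.998
  H: 8 × 1.008 = 8.064
  N: 1 × 14.007 = 14.007
  O: 1 × 15.999 = 15.999
Sum: 5×12.011 + 1×18.998 + 8×1.008 + 1×14.007 + 1×15.999 = 117.123 → 117.12 g/mol.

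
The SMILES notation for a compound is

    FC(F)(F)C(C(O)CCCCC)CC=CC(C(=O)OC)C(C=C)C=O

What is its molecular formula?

C18H27F3O4

Walk through each heavy atom and fill implicit hydrogens from standard valence (C 4, N 3, O 2, S 2, halogen 1):
  atom 1: F (halogen, monovalent) → 0 H
  atom 2: C, bond orders sum to 4 (valence 4) → 0 H
  atom 3: F (halogen, monovalent) → 0 H
  atom 4: F (halogen, monovalent) → 0 H
  atom 5: C, bond orders sum to 3 (valence 4) → 1 H
  atom 6: C, bond orders sum to 3 (valence 4) → 1 H
  atom 7: O, bond orders sum to 1 (valence 2) → 1 H
  atom 8: C, bond orders sum to 2 (valence 4) → 2 H
  atom 9: C, bond orders sum to 2 (valence 4) → 2 H
  atom 10: C, bond orders sum to 2 (valence 4) → 2 H
  atom 11: C, bond orders sum to 2 (valence 4) → 2 H
  atom 12: C, bond orders sum to 1 (valence 4) → 3 H
  atom 13: C, bond orders sum to 2 (valence 4) → 2 H
  atom 14: C, bond orders sum to 3 (valence 4) → 1 H
  atom 15: C, bond orders sum to 3 (valence 4) → 1 H
  atom 16: C, bond orders sum to 3 (valence 4) → 1 H
  atom 17: C, bond orders sum to 4 (valence 4) → 0 H
  atom 18: O, bond orders sum to 2 (valence 2) → 0 H
  atom 19: O, bond orders sum to 2 (valence 2) → 0 H
  atom 20: C, bond orders sum to 1 (valence 4) → 3 H
  atom 21: C, bond orders sum to 3 (valence 4) → 1 H
  atom 22: C, bond orders sum to 3 (valence 4) → 1 H
  atom 23: C, bond orders sum to 2 (valence 4) → 2 H
  atom 24: C, bond orders sum to 3 (valence 4) → 1 H
  atom 25: O, bond orders sum to 2 (valence 2) → 0 H
Totals → C:18, H:27, F:3, O:4.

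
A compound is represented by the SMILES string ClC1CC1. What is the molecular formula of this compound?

C3H5Cl

Walk through each heavy atom and fill implicit hydrogens from standard valence (C 4, N 3, O 2, S 2, halogen 1):
  atom 1: Cl (halogen, monovalent) → 0 H
  atom 2: C, bond orders sum to 3 (valence 4) → 1 H
  atom 3: C, bond orders sum to 2 (valence 4) → 2 H
  atom 4: C, bond orders sum to 2 (valence 4) → 2 H
Totals → C:3, H:5, Cl:1.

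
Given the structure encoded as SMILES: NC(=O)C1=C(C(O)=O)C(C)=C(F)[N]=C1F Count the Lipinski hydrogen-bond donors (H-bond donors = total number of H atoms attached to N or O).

Donors: find every N or O and count the H atoms it carries.
  atom 1 (N): bond orders sum to 1 → 2 H
  atom 3 (O): bond orders sum to 2 → 0 H
  atom 7 (O): bond orders sum to 1 → 1 H
  atom 8 (O): bond orders sum to 2 → 0 H
  atom 13 (N): bond orders sum to 3 → 0 H
Lipinski HBD = 3.

3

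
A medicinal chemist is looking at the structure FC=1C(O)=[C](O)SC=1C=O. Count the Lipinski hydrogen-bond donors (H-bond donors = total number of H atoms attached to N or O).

2

Donors: find every N or O and count the H atoms it carries.
  atom 4 (O): bond orders sum to 1 → 1 H
  atom 6 (O): bond orders sum to 1 → 1 H
  atom 10 (O): bond orders sum to 2 → 0 H
Lipinski HBD = 2.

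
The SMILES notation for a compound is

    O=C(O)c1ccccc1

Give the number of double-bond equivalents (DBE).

5

Molecular formula: C7H6O2.
DoU = (2C + 2 + N − H − X) / 2, where X is the halogen count and O/S are ignored.
    = (2·7 + 2 + 0 − 6 − 0) / 2 = 10 / 2 = 5.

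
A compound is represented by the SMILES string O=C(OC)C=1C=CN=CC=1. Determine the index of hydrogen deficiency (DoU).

Degree of unsaturation = (number of rings) + (number of π bonds).
Ring closures in the SMILES: 1.
π bonds: 4 double bonds (each 1 DoU) → 4 DoU from unsaturation.
Total DoU = 1 + 4 = 5.

5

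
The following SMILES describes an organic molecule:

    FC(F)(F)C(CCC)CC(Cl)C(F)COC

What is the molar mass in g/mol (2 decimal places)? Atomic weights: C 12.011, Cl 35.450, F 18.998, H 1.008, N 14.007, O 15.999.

First, the molecular formula is C10H17ClF4O (counting implicit H from valence).
  C: 10 × 12.011 = 120.110
  Cl: 1 × 35.450 = 35.450
  F: 4 × 18.998 = 75.992
  H: 17 × 1.008 = 17.136
  O: 1 × 15.999 = 15.999
Sum: 10×12.011 + 1×35.450 + 4×18.998 + 17×1.008 + 1×15.999 = 264.687 → 264.69 g/mol.

264.69 g/mol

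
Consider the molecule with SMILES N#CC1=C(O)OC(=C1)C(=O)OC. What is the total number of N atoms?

1

Scan the SMILES for N atoms (remember two-letter symbols like Cl and Br are single atoms).
Nitrogen count: 1.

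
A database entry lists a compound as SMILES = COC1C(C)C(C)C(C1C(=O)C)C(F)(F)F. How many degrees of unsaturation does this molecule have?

2

Degree of unsaturation = (number of rings) + (number of π bonds).
Ring closures in the SMILES: 1.
π bonds: 1 double bond (each 1 DoU) → 1 DoU from unsaturation.
Total DoU = 1 + 1 = 2.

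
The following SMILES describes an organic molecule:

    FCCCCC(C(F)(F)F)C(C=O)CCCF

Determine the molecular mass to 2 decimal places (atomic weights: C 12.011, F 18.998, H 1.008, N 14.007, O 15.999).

First, the molecular formula is C11H17F5O (counting implicit H from valence).
  C: 11 × 12.011 = 132.121
  F: 5 × 18.998 = 94.990
  H: 17 × 1.008 = 17.136
  O: 1 × 15.999 = 15.999
Sum: 11×12.011 + 5×18.998 + 17×1.008 + 1×15.999 = 260.246 → 260.25 g/mol.

260.25 g/mol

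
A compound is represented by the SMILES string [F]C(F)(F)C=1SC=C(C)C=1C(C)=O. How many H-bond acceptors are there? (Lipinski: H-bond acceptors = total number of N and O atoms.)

N atoms: 0; O atoms: 1.
Lipinski HBA = 0 + 1 = 1.

1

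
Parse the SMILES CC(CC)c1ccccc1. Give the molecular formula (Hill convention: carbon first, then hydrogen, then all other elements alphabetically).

Walk through each heavy atom and fill implicit hydrogens from standard valence (C 4, N 3, O 2, S 2, halogen 1); for lowercase aromatic atoms, an aromatic c carries 1 H when it has two neighbours and 0 H with three, and aromatic n carries 0 H:
  atom 1: C, bond orders sum to 1 (valence 4) → 3 H
  atom 2: C, bond orders sum to 3 (valence 4) → 1 H
  atom 3: C, bond orders sum to 2 (valence 4) → 2 H
  atom 4: C, bond orders sum to 1 (valence 4) → 3 H
  atom 5: aromatic c, 3 neighbours → 0 H
  atom 6: aromatic c, 2 neighbours → 1 H
  atom 7: aromatic c, 2 neighbours → 1 H
  atom 8: aromatic c, 2 neighbours → 1 H
  atom 9: aromatic c, 2 neighbours → 1 H
  atom 10: aromatic c, 2 neighbours → 1 H
Totals → C:10, H:14.
In Hill order: C10H14.

C10H14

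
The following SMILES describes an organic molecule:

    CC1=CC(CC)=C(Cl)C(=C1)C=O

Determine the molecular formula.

Walk through each heavy atom and fill implicit hydrogens from standard valence (C 4, N 3, O 2, S 2, halogen 1):
  atom 1: C, bond orders sum to 1 (valence 4) → 3 H
  atom 2: C, bond orders sum to 4 (valence 4) → 0 H
  atom 3: C, bond orders sum to 3 (valence 4) → 1 H
  atom 4: C, bond orders sum to 4 (valence 4) → 0 H
  atom 5: C, bond orders sum to 2 (valence 4) → 2 H
  atom 6: C, bond orders sum to 1 (valence 4) → 3 H
  atom 7: C, bond orders sum to 4 (valence 4) → 0 H
  atom 8: Cl (halogen, monovalent) → 0 H
  atom 9: C, bond orders sum to 4 (valence 4) → 0 H
  atom 10: C, bond orders sum to 3 (valence 4) → 1 H
  atom 11: C, bond orders sum to 3 (valence 4) → 1 H
  atom 12: O, bond orders sum to 2 (valence 2) → 0 H
Totals → C:10, H:11, Cl:1, O:1.
In Hill order: C10H11ClO.

C10H11ClO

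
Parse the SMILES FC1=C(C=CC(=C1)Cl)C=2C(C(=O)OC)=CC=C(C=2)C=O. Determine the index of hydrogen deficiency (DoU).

Degree of unsaturation = (number of rings) + (number of π bonds).
Ring closures in the SMILES: 2.
π bonds: 8 double bonds (each 1 DoU) → 8 DoU from unsaturation.
Total DoU = 2 + 8 = 10.

10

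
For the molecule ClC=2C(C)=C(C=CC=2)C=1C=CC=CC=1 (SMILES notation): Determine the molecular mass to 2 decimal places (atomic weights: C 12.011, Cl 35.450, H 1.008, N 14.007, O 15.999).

First, the molecular formula is C13H11Cl (counting implicit H from valence).
  C: 13 × 12.011 = 156.143
  Cl: 1 × 35.450 = 35.450
  H: 11 × 1.008 = 11.088
Sum: 13×12.011 + 1×35.450 + 11×1.008 = 202.681 → 202.68 g/mol.

202.68 g/mol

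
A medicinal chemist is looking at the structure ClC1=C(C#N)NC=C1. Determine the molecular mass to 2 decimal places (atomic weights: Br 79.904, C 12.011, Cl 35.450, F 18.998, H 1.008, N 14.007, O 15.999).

126.54 g/mol

First, the molecular formula is C5H3ClN2 (counting implicit H from valence).
  C: 5 × 12.011 = 60.055
  Cl: 1 × 35.450 = 35.450
  H: 3 × 1.008 = 3.024
  N: 2 × 14.007 = 28.014
Sum: 5×12.011 + 1×35.450 + 3×1.008 + 2×14.007 = 126.543 → 126.54 g/mol.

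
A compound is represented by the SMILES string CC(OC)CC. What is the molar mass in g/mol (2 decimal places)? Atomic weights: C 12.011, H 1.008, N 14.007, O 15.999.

88.15 g/mol

First, the molecular formula is C5H12O (counting implicit H from valence).
  C: 5 × 12.011 = 60.055
  H: 12 × 1.008 = 12.096
  O: 1 × 15.999 = 15.999
Sum: 5×12.011 + 12×1.008 + 1×15.999 = 88.150 → 88.15 g/mol.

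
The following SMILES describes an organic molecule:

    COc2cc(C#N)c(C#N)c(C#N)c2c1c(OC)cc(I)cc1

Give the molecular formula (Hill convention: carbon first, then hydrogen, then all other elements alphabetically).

C17H10IN3O2

Walk through each heavy atom and fill implicit hydrogens from standard valence (C 4, N 3, O 2, S 2, halogen 1); for lowercase aromatic atoms, an aromatic c carries 1 H when it has two neighbours and 0 H with three, and aromatic n carries 0 H:
  atom 1: C, bond orders sum to 1 (valence 4) → 3 H
  atom 2: O, bond orders sum to 2 (valence 2) → 0 H
  atom 3: aromatic c, 3 neighbours → 0 H
  atom 4: aromatic c, 2 neighbours → 1 H
  atom 5: aromatic c, 3 neighbours → 0 H
  atom 6: C, bond orders sum to 4 (valence 4) → 0 H
  atom 7: N, bond orders sum to 3 (valence 3) → 0 H
  atom 8: aromatic c, 3 neighbours → 0 H
  atom 9: C, bond orders sum to 4 (valence 4) → 0 H
  atom 10: N, bond orders sum to 3 (valence 3) → 0 H
  atom 11: aromatic c, 3 neighbours → 0 H
  atom 12: C, bond orders sum to 4 (valence 4) → 0 H
  atom 13: N, bond orders sum to 3 (valence 3) → 0 H
  atom 14: aromatic c, 3 neighbours → 0 H
  atom 15: aromatic c, 3 neighbours → 0 H
  atom 16: aromatic c, 3 neighbours → 0 H
  atom 17: O, bond orders sum to 2 (valence 2) → 0 H
  atom 18: C, bond orders sum to 1 (valence 4) → 3 H
  atom 19: aromatic c, 2 neighbours → 1 H
  atom 20: aromatic c, 3 neighbours → 0 H
  atom 21: I (halogen, monovalent) → 0 H
  atom 22: aromatic c, 2 neighbours → 1 H
  atom 23: aromatic c, 2 neighbours → 1 H
Totals → C:17, H:10, I:1, N:3, O:2.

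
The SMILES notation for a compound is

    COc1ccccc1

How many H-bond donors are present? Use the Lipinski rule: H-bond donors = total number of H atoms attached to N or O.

Donors: find every N or O and count the H atoms it carries.
  atom 2 (O): bond orders sum to 2 → 0 H
Lipinski HBD = 0.

0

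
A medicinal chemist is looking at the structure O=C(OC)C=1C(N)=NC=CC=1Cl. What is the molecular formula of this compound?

C7H7ClN2O2

Walk through each heavy atom and fill implicit hydrogens from standard valence (C 4, N 3, O 2, S 2, halogen 1):
  atom 1: O, bond orders sum to 2 (valence 2) → 0 H
  atom 2: C, bond orders sum to 4 (valence 4) → 0 H
  atom 3: O, bond orders sum to 2 (valence 2) → 0 H
  atom 4: C, bond orders sum to 1 (valence 4) → 3 H
  atom 5: C, bond orders sum to 4 (valence 4) → 0 H
  atom 6: C, bond orders sum to 4 (valence 4) → 0 H
  atom 7: N, bond orders sum to 1 (valence 3) → 2 H
  atom 8: N, bond orders sum to 3 (valence 3) → 0 H
  atom 9: C, bond orders sum to 3 (valence 4) → 1 H
  atom 10: C, bond orders sum to 3 (valence 4) → 1 H
  atom 11: C, bond orders sum to 4 (valence 4) → 0 H
  atom 12: Cl (halogen, monovalent) → 0 H
Totals → C:7, H:7, Cl:1, N:2, O:2.
In Hill order: C7H7ClN2O2.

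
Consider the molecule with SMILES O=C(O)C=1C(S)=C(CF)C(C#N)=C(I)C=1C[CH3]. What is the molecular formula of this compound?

C11H9FINO2S

Walk through each heavy atom and fill implicit hydrogens from standard valence (C 4, N 3, O 2, S 2, halogen 1):
  atom 1: O, bond orders sum to 2 (valence 2) → 0 H
  atom 2: C, bond orders sum to 4 (valence 4) → 0 H
  atom 3: O, bond orders sum to 1 (valence 2) → 1 H
  atom 4: C, bond orders sum to 4 (valence 4) → 0 H
  atom 5: C, bond orders sum to 4 (valence 4) → 0 H
  atom 6: S, bond orders sum to 1 (valence 2) → 1 H
  atom 7: C, bond orders sum to 4 (valence 4) → 0 H
  atom 8: C, bond orders sum to 2 (valence 4) → 2 H
  atom 9: F (halogen, monovalent) → 0 H
  atom 10: C, bond orders sum to 4 (valence 4) → 0 H
  atom 11: C, bond orders sum to 4 (valence 4) → 0 H
  atom 12: N, bond orders sum to 3 (valence 3) → 0 H
  atom 13: C, bond orders sum to 4 (valence 4) → 0 H
  atom 14: I (halogen, monovalent) → 0 H
  atom 15: C, bond orders sum to 4 (valence 4) → 0 H
  atom 16: C, bond orders sum to 2 (valence 4) → 2 H
  atom 17: C with explicit H count 3
Totals → C:11, H:9, F:1, I:1, N:1, O:2, S:1.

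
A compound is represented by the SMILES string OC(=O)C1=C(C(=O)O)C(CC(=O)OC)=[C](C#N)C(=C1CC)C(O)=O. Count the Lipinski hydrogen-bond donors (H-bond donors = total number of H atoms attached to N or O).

Donors: find every N or O and count the H atoms it carries.
  atom 1 (O): bond orders sum to 1 → 1 H
  atom 3 (O): bond orders sum to 2 → 0 H
  atom 7 (O): bond orders sum to 2 → 0 H
  atom 8 (O): bond orders sum to 1 → 1 H
  atom 12 (O): bond orders sum to 2 → 0 H
  atom 13 (O): bond orders sum to 2 → 0 H
  atom 17 (N): bond orders sum to 3 → 0 H
  atom 23 (O): bond orders sum to 1 → 1 H
  atom 24 (O): bond orders sum to 2 → 0 H
Lipinski HBD = 3.

3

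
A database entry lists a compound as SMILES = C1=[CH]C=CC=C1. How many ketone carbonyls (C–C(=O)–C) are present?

0

Scan the SMILES for the ketone motif — none present.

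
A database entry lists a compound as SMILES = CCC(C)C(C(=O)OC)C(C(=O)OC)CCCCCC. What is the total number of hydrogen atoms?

Walk through each heavy atom and fill implicit hydrogens from standard valence (C 4, N 3, O 2, S 2, halogen 1):
  atom 1: C, bond orders sum to 1 (valence 4) → 3 H
  atom 2: C, bond orders sum to 2 (valence 4) → 2 H
  atom 3: C, bond orders sum to 3 (valence 4) → 1 H
  atom 4: C, bond orders sum to 1 (valence 4) → 3 H
  atom 5: C, bond orders sum to 3 (valence 4) → 1 H
  atom 6: C, bond orders sum to 4 (valence 4) → 0 H
  atom 7: O, bond orders sum to 2 (valence 2) → 0 H
  atom 8: O, bond orders sum to 2 (valence 2) → 0 H
  atom 9: C, bond orders sum to 1 (valence 4) → 3 H
  atom 10: C, bond orders sum to 3 (valence 4) → 1 H
  atom 11: C, bond orders sum to 4 (valence 4) → 0 H
  atom 12: O, bond orders sum to 2 (valence 2) → 0 H
  atom 13: O, bond orders sum to 2 (valence 2) → 0 H
  atom 14: C, bond orders sum to 1 (valence 4) → 3 H
  atom 15: C, bond orders sum to 2 (valence 4) → 2 H
  atom 16: C, bond orders sum to 2 (valence 4) → 2 H
  atom 17: C, bond orders sum to 2 (valence 4) → 2 H
  atom 18: C, bond orders sum to 2 (valence 4) → 2 H
  atom 19: C, bond orders sum to 2 (valence 4) → 2 H
  atom 20: C, bond orders sum to 1 (valence 4) → 3 H
Total hydrogens: 30.

30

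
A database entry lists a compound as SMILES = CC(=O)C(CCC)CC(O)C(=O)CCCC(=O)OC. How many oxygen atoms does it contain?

Scan the SMILES for O atoms (remember two-letter symbols like Cl and Br are single atoms).
Oxygen count: 5.

5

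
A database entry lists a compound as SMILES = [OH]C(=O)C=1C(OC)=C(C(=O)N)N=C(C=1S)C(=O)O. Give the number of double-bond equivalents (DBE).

7

Degree of unsaturation = (number of rings) + (number of π bonds).
Ring closures in the SMILES: 1.
π bonds: 6 double bonds (each 1 DoU) → 6 DoU from unsaturation.
Total DoU = 1 + 6 = 7.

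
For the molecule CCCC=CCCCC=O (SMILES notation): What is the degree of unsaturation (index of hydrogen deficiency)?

Molecular formula: C9H16O.
DoU = (2C + 2 + N − H − X) / 2, where X is the halogen count and O/S are ignored.
    = (2·9 + 2 + 0 − 16 − 0) / 2 = 4 / 2 = 2.

2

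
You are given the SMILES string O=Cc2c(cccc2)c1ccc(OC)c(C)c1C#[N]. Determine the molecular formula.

C16H13NO2

Walk through each heavy atom and fill implicit hydrogens from standard valence (C 4, N 3, O 2, S 2, halogen 1); for lowercase aromatic atoms, an aromatic c carries 1 H when it has two neighbours and 0 H with three, and aromatic n carries 0 H:
  atom 1: O, bond orders sum to 2 (valence 2) → 0 H
  atom 2: C, bond orders sum to 3 (valence 4) → 1 H
  atom 3: aromatic c, 3 neighbours → 0 H
  atom 4: aromatic c, 3 neighbours → 0 H
  atom 5: aromatic c, 2 neighbours → 1 H
  atom 6: aromatic c, 2 neighbours → 1 H
  atom 7: aromatic c, 2 neighbours → 1 H
  atom 8: aromatic c, 2 neighbours → 1 H
  atom 9: aromatic c, 3 neighbours → 0 H
  atom 10: aromatic c, 2 neighbours → 1 H
  atom 11: aromatic c, 2 neighbours → 1 H
  atom 12: aromatic c, 3 neighbours → 0 H
  atom 13: O, bond orders sum to 2 (valence 2) → 0 H
  atom 14: C, bond orders sum to 1 (valence 4) → 3 H
  atom 15: aromatic c, 3 neighbours → 0 H
  atom 16: C, bond orders sum to 1 (valence 4) → 3 H
  atom 17: aromatic c, 3 neighbours → 0 H
  atom 18: C, bond orders sum to 4 (valence 4) → 0 H
  atom 19: N with explicit H count 0
Totals → C:16, H:13, N:1, O:2.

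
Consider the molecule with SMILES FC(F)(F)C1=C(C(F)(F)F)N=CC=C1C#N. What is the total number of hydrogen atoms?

Walk through each heavy atom and fill implicit hydrogens from standard valence (C 4, N 3, O 2, S 2, halogen 1):
  atom 1: F (halogen, monovalent) → 0 H
  atom 2: C, bond orders sum to 4 (valence 4) → 0 H
  atom 3: F (halogen, monovalent) → 0 H
  atom 4: F (halogen, monovalent) → 0 H
  atom 5: C, bond orders sum to 4 (valence 4) → 0 H
  atom 6: C, bond orders sum to 4 (valence 4) → 0 H
  atom 7: C, bond orders sum to 4 (valence 4) → 0 H
  atom 8: F (halogen, monovalent) → 0 H
  atom 9: F (halogen, monovalent) → 0 H
  atom 10: F (halogen, monovalent) → 0 H
  atom 11: N, bond orders sum to 3 (valence 3) → 0 H
  atom 12: C, bond orders sum to 3 (valence 4) → 1 H
  atom 13: C, bond orders sum to 3 (valence 4) → 1 H
  atom 14: C, bond orders sum to 4 (valence 4) → 0 H
  atom 15: C, bond orders sum to 4 (valence 4) → 0 H
  atom 16: N, bond orders sum to 3 (valence 3) → 0 H
Total hydrogens: 2.

2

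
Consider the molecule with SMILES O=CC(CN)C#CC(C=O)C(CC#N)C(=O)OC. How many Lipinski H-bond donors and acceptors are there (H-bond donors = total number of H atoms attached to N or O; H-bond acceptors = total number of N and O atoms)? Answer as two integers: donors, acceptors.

Donors: find every N or O and count the H atoms it carries.
  atom 1 (O): bond orders sum to 2 → 0 H
  atom 5 (N): bond orders sum to 1 → 2 H
  atom 10 (O): bond orders sum to 2 → 0 H
  atom 14 (N): bond orders sum to 3 → 0 H
  atom 16 (O): bond orders sum to 2 → 0 H
  atom 17 (O): bond orders sum to 2 → 0 H
Lipinski HBD = 2.
Acceptors: N atoms = 2, O atoms = 4 → HBA = 6.

2, 6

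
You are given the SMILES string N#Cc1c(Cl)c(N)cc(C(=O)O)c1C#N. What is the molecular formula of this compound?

C9H4ClN3O2

Walk through each heavy atom and fill implicit hydrogens from standard valence (C 4, N 3, O 2, S 2, halogen 1); for lowercase aromatic atoms, an aromatic c carries 1 H when it has two neighbours and 0 H with three, and aromatic n carries 0 H:
  atom 1: N, bond orders sum to 3 (valence 3) → 0 H
  atom 2: C, bond orders sum to 4 (valence 4) → 0 H
  atom 3: aromatic c, 3 neighbours → 0 H
  atom 4: aromatic c, 3 neighbours → 0 H
  atom 5: Cl (halogen, monovalent) → 0 H
  atom 6: aromatic c, 3 neighbours → 0 H
  atom 7: N, bond orders sum to 1 (valence 3) → 2 H
  atom 8: aromatic c, 2 neighbours → 1 H
  atom 9: aromatic c, 3 neighbours → 0 H
  atom 10: C, bond orders sum to 4 (valence 4) → 0 H
  atom 11: O, bond orders sum to 2 (valence 2) → 0 H
  atom 12: O, bond orders sum to 1 (valence 2) → 1 H
  atom 13: aromatic c, 3 neighbours → 0 H
  atom 14: C, bond orders sum to 4 (valence 4) → 0 H
  atom 15: N, bond orders sum to 3 (valence 3) → 0 H
Totals → C:9, H:4, Cl:1, N:3, O:2.
In Hill order: C9H4ClN3O2.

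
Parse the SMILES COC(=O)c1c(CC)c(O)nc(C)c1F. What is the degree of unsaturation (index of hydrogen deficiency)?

5

Molecular formula: C10H12FNO3.
DoU = (2C + 2 + N − H − X) / 2, where X is the halogen count and O/S are ignored.
    = (2·10 + 2 + 1 − 12 − 1) / 2 = 10 / 2 = 5.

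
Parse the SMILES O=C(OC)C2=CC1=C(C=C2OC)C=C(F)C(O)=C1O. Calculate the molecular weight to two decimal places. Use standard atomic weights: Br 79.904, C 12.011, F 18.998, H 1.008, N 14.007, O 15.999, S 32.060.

266.22 g/mol

First, the molecular formula is C13H11FO5 (counting implicit H from valence).
  C: 13 × 12.011 = 156.143
  F: 1 × 18.998 = 18.998
  H: 11 × 1.008 = 11.088
  O: 5 × 15.999 = 79.995
Sum: 13×12.011 + 1×18.998 + 11×1.008 + 5×15.999 = 266.224 → 266.22 g/mol.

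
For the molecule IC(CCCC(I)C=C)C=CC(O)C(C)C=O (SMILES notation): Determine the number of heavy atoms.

Every atom symbol written in the SMILES (organic subset) is one heavy atom; implicit H are not written.
Heavy atoms by element → C:13, I:2, O:2.
Total: 17.

17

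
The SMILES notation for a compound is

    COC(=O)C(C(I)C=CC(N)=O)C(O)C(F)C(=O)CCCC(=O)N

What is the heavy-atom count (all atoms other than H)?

Every atom symbol written in the SMILES (organic subset) is one heavy atom; implicit H are not written.
Heavy atoms by element → C:14, F:1, I:1, N:2, O:6.
Total: 24.

24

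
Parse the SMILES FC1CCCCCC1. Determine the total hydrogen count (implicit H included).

Walk through each heavy atom and fill implicit hydrogens from standard valence (C 4, N 3, O 2, S 2, halogen 1):
  atom 1: F (halogen, monovalent) → 0 H
  atom 2: C, bond orders sum to 3 (valence 4) → 1 H
  atom 3: C, bond orders sum to 2 (valence 4) → 2 H
  atom 4: C, bond orders sum to 2 (valence 4) → 2 H
  atom 5: C, bond orders sum to 2 (valence 4) → 2 H
  atom 6: C, bond orders sum to 2 (valence 4) → 2 H
  atom 7: C, bond orders sum to 2 (valence 4) → 2 H
  atom 8: C, bond orders sum to 2 (valence 4) → 2 H
Total hydrogens: 13.

13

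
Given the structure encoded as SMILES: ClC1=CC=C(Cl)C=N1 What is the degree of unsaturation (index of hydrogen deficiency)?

4

Degree of unsaturation = (number of rings) + (number of π bonds).
Ring closures in the SMILES: 1.
π bonds: 3 double bonds (each 1 DoU) → 3 DoU from unsaturation.
Total DoU = 1 + 3 = 4.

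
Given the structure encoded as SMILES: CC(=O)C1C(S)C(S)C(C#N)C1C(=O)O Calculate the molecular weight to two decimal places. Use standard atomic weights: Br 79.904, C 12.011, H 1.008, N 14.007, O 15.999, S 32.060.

245.31 g/mol

First, the molecular formula is C9H11NO3S2 (counting implicit H from valence).
  C: 9 × 12.011 = 108.099
  H: 11 × 1.008 = 11.088
  N: 1 × 14.007 = 14.007
  O: 3 × 15.999 = 47.997
  S: 2 × 32.060 = 64.120
Sum: 9×12.011 + 11×1.008 + 1×14.007 + 3×15.999 + 2×32.060 = 245.311 → 245.31 g/mol.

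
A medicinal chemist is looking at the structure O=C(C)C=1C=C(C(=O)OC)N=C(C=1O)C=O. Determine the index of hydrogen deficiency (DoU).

Degree of unsaturation = (number of rings) + (number of π bonds).
Ring closures in the SMILES: 1.
π bonds: 6 double bonds (each 1 DoU) → 6 DoU from unsaturation.
Total DoU = 1 + 6 = 7.

7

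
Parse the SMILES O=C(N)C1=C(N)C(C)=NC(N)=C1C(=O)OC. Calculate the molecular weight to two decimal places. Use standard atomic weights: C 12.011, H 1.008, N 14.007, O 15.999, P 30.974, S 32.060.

First, the molecular formula is C9H12N4O3 (counting implicit H from valence).
  C: 9 × 12.011 = 108.099
  H: 12 × 1.008 = 12.096
  N: 4 × 14.007 = 56.028
  O: 3 × 15.999 = 47.997
Sum: 9×12.011 + 12×1.008 + 4×14.007 + 3×15.999 = 224.220 → 224.22 g/mol.

224.22 g/mol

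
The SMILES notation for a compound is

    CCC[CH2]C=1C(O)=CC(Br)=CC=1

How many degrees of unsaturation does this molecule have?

Molecular formula: C10H13BrO.
DoU = (2C + 2 + N − H − X) / 2, where X is the halogen count and O/S are ignored.
    = (2·10 + 2 + 0 − 13 − 1) / 2 = 8 / 2 = 4.

4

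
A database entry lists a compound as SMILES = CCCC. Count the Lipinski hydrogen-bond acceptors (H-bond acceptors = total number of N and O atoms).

N atoms: 0; O atoms: 0.
Lipinski HBA = 0 + 0 = 0.

0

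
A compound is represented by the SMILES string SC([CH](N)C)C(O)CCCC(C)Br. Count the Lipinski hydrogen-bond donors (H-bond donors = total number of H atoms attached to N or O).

3

Donors: find every N or O and count the H atoms it carries.
  atom 4 (N): bond orders sum to 1 → 2 H
  atom 7 (O): bond orders sum to 1 → 1 H
Lipinski HBD = 3.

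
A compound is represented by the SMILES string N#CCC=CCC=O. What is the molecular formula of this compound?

Walk through each heavy atom and fill implicit hydrogens from standard valence (C 4, N 3, O 2, S 2, halogen 1):
  atom 1: N, bond orders sum to 3 (valence 3) → 0 H
  atom 2: C, bond orders sum to 4 (valence 4) → 0 H
  atom 3: C, bond orders sum to 2 (valence 4) → 2 H
  atom 4: C, bond orders sum to 3 (valence 4) → 1 H
  atom 5: C, bond orders sum to 3 (valence 4) → 1 H
  atom 6: C, bond orders sum to 2 (valence 4) → 2 H
  atom 7: C, bond orders sum to 3 (valence 4) → 1 H
  atom 8: O, bond orders sum to 2 (valence 2) → 0 H
Totals → C:6, H:7, N:1, O:1.
In Hill order: C6H7NO.

C6H7NO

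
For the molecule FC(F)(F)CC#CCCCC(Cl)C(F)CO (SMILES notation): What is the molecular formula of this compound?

Walk through each heavy atom and fill implicit hydrogens from standard valence (C 4, N 3, O 2, S 2, halogen 1):
  atom 1: F (halogen, monovalent) → 0 H
  atom 2: C, bond orders sum to 4 (valence 4) → 0 H
  atom 3: F (halogen, monovalent) → 0 H
  atom 4: F (halogen, monovalent) → 0 H
  atom 5: C, bond orders sum to 2 (valence 4) → 2 H
  atom 6: C, bond orders sum to 4 (valence 4) → 0 H
  atom 7: C, bond orders sum to 4 (valence 4) → 0 H
  atom 8: C, bond orders sum to 2 (valence 4) → 2 H
  atom 9: C, bond orders sum to 2 (valence 4) → 2 H
  atom 10: C, bond orders sum to 2 (valence 4) → 2 H
  atom 11: C, bond orders sum to 3 (valence 4) → 1 H
  atom 12: Cl (halogen, monovalent) → 0 H
  atom 13: C, bond orders sum to 3 (valence 4) → 1 H
  atom 14: F (halogen, monovalent) → 0 H
  atom 15: C, bond orders sum to 2 (valence 4) → 2 H
  atom 16: O, bond orders sum to 1 (valence 2) → 1 H
Totals → C:10, H:13, Cl:1, F:4, O:1.

C10H13ClF4O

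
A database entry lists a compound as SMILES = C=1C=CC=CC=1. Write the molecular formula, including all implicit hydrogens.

C6H6

Walk through each heavy atom and fill implicit hydrogens from standard valence (C 4, N 3, O 2, S 2, halogen 1):
  atom 1: C, bond orders sum to 3 (valence 4) → 1 H
  atom 2: C, bond orders sum to 3 (valence 4) → 1 H
  atom 3: C, bond orders sum to 3 (valence 4) → 1 H
  atom 4: C, bond orders sum to 3 (valence 4) → 1 H
  atom 5: C, bond orders sum to 3 (valence 4) → 1 H
  atom 6: C, bond orders sum to 3 (valence 4) → 1 H
Totals → C:6, H:6.
In Hill order: C6H6.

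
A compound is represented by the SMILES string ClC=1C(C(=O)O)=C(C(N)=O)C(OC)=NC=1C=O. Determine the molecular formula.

C9H7ClN2O5

Walk through each heavy atom and fill implicit hydrogens from standard valence (C 4, N 3, O 2, S 2, halogen 1):
  atom 1: Cl (halogen, monovalent) → 0 H
  atom 2: C, bond orders sum to 4 (valence 4) → 0 H
  atom 3: C, bond orders sum to 4 (valence 4) → 0 H
  atom 4: C, bond orders sum to 4 (valence 4) → 0 H
  atom 5: O, bond orders sum to 2 (valence 2) → 0 H
  atom 6: O, bond orders sum to 1 (valence 2) → 1 H
  atom 7: C, bond orders sum to 4 (valence 4) → 0 H
  atom 8: C, bond orders sum to 4 (valence 4) → 0 H
  atom 9: N, bond orders sum to 1 (valence 3) → 2 H
  atom 10: O, bond orders sum to 2 (valence 2) → 0 H
  atom 11: C, bond orders sum to 4 (valence 4) → 0 H
  atom 12: O, bond orders sum to 2 (valence 2) → 0 H
  atom 13: C, bond orders sum to 1 (valence 4) → 3 H
  atom 14: N, bond orders sum to 3 (valence 3) → 0 H
  atom 15: C, bond orders sum to 4 (valence 4) → 0 H
  atom 16: C, bond orders sum to 3 (valence 4) → 1 H
  atom 17: O, bond orders sum to 2 (valence 2) → 0 H
Totals → C:9, H:7, Cl:1, N:2, O:5.
In Hill order: C9H7ClN2O5.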